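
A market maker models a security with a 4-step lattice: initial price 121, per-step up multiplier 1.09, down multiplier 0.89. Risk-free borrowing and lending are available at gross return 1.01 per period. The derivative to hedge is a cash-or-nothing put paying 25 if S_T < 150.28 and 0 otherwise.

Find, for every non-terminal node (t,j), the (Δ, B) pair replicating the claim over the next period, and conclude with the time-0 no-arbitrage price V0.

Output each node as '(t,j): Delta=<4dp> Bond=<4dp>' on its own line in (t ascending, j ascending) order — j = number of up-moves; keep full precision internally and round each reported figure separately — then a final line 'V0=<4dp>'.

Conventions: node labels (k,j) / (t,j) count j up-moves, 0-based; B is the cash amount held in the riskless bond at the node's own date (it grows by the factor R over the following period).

Risk-neutral probability p* = (R−d)/(u−d) = (1.01−0.89)/(1.09−0.89) = 0.6000.
Payoffs at expiry: V(4,0)=25.0000, V(4,1)=25.0000, V(4,2)=25.0000, V(4,3)=25.0000, V(4,4)=0.0000
(3,0): S=85.3012. Δ = (V_up−V_dn)/(S_up−S_dn) = (25.0000−25.0000)/(92.9784−75.9181) = 0.0000. V = [p*·25.0000 + (1−p*)·25.0000]/1.01 = 24.7525. B = V − Δ·S = 24.7525.
(3,1): S=104.4701. Δ = (V_up−V_dn)/(S_up−S_dn) = (25.0000−25.0000)/(113.8724−92.9784) = 0.0000. V = [p*·25.0000 + (1−p*)·25.0000]/1.01 = 24.7525. B = V − Δ·S = 24.7525.
(3,2): S=127.9465. Δ = (V_up−V_dn)/(S_up−S_dn) = (25.0000−25.0000)/(139.4617−113.8724) = 0.0000. V = [p*·25.0000 + (1−p*)·25.0000]/1.01 = 24.7525. B = V − Δ·S = 24.7525.
(3,3): S=156.6985. Δ = (V_up−V_dn)/(S_up−S_dn) = (0.0000−25.0000)/(170.8014−139.4617) = -0.7977. V = [p*·0.0000 + (1−p*)·25.0000]/1.01 = 9.9010. B = V − Δ·S = 134.9010.
(2,0): S=95.8441. Δ = (V_up−V_dn)/(S_up−S_dn) = (24.7525−24.7525)/(104.4701−85.3012) = 0.0000. V = [p*·24.7525 + (1−p*)·24.7525]/1.01 = 24.5074. B = V − Δ·S = 24.5074.
(2,1): S=117.3821. Δ = (V_up−V_dn)/(S_up−S_dn) = (24.7525−24.7525)/(127.9465−104.4701) = 0.0000. V = [p*·24.7525 + (1−p*)·24.7525]/1.01 = 24.5074. B = V − Δ·S = 24.5074.
(2,2): S=143.7601. Δ = (V_up−V_dn)/(S_up−S_dn) = (9.9010−24.7525)/(156.6985−127.9465) = -0.5165. V = [p*·9.9010 + (1−p*)·24.7525]/1.01 = 15.6847. B = V − Δ·S = 89.9422.
(1,0): S=107.6900. Δ = (V_up−V_dn)/(S_up−S_dn) = (24.5074−24.5074)/(117.3821−95.8441) = 0.0000. V = [p*·24.5074 + (1−p*)·24.5074]/1.01 = 24.2648. B = V − Δ·S = 24.2648.
(1,1): S=131.8900. Δ = (V_up−V_dn)/(S_up−S_dn) = (15.6847−24.5074)/(143.7601−117.3821) = -0.3345. V = [p*·15.6847 + (1−p*)·24.5074]/1.01 = 19.0236. B = V − Δ·S = 63.1369.
(0,0): S=121.0000. Δ = (V_up−V_dn)/(S_up−S_dn) = (19.0236−24.2648)/(131.8900−107.6900) = -0.2166. V = [p*·19.0236 + (1−p*)·24.2648]/1.01 = 20.9109. B = V − Δ·S = 47.1169.
As a check, the time-0 holding Δ(0,0)·S0 + B(0,0) comes to 20.9109 — exactly V0.

(0,0): Delta=-0.2166 Bond=47.1169
(1,0): Delta=0.0000 Bond=24.2648
(1,1): Delta=-0.3345 Bond=63.1369
(2,0): Delta=0.0000 Bond=24.5074
(2,1): Delta=0.0000 Bond=24.5074
(2,2): Delta=-0.5165 Bond=89.9422
(3,0): Delta=0.0000 Bond=24.7525
(3,1): Delta=0.0000 Bond=24.7525
(3,2): Delta=0.0000 Bond=24.7525
(3,3): Delta=-0.7977 Bond=134.9010
V0=20.9109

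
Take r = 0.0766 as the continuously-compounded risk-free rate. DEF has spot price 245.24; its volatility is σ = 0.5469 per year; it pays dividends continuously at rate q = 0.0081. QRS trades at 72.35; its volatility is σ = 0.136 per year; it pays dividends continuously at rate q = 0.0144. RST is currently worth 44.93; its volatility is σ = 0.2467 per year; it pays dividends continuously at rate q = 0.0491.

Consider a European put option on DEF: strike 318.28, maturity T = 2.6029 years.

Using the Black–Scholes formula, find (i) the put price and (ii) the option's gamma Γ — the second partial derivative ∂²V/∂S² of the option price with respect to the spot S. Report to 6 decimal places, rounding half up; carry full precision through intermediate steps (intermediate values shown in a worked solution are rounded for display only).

price = 96.035751
Γ = 0.001699

σ√T = 0.5469·√2.6029 = 0.882341
d₁ = (ln(S/K) + (r−q+σ²/2)T) / (σ√T) = (ln(245.24/318.28) + (0.0766−0.0081+0.5469²/2)·2.6029) / 0.882341 = (-0.260694 + 0.567562) / 0.882341 = 0.347788
d₂ = d₁ − σ√T = 0.347788 − 0.882341 = -0.534554
e^{−rT} = 0.819237
e^{−qT} = 0.979137
N(−d₁) = 0.364000,  N(−d₂) = 0.703521
Put price V = K·e^{−rT}·N(−d₂) − S·e^{−qT}·N(−d₁) = 183.440683 − 87.404932 = 96.035751
φ(d₁) = (1/√(2π))·e^{−d₁²/2} = 0.375530
Γ = e^{−qT}·φ(d₁) / (S·σ·√T) = 0.001699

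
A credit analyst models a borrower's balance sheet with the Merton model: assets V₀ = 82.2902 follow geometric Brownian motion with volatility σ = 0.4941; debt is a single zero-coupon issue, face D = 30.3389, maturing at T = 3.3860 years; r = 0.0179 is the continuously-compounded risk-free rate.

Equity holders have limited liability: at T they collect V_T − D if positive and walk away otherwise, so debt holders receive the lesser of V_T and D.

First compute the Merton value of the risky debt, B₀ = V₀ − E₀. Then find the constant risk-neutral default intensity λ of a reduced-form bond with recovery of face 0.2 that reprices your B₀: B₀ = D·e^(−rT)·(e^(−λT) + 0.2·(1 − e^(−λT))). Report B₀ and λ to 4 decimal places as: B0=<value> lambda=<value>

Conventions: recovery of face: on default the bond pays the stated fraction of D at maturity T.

Apply the equity-as-call identities (strike 30.3389, horizon 3.3860 years):
d₁ = [ln(V₀/D) + (r + σ²/2)T] / (σ√T)
   = [ln(82.2902/30.3389) + (0.0179 + 0.5·0.4941²)·3.3860] / (0.4941·√3.3860)
   = [0.997821 + 0.473930] / 0.909198 = 1.618736
d₂ = d₁ − σ√T = 1.618736 − 0.909198 = 0.709538
N(d₁) = 0.947248,  N(d₂) = 0.761005,  e^(−rT) = 0.941191
E₀ = V₀·N(d₁) − D·e^(−rT)·N(d₂)
   = 82.2902·0.947248 − 30.3389·0.941191·0.761005 = 56.218967
B₀ = V₀ − E₀ = 82.2902 − 56.218967 = 26.071233
e^(−λT) = (B₀·e^(rT)/D − 0.2)/(1 − 0.2) = (26.0712·1.062484/30.3389 − 0.2)/0.8 = 0.89128348
λ = −ln(0.89128348)/3.3860 = 0.033991

B0=26.0712 lambda=0.0340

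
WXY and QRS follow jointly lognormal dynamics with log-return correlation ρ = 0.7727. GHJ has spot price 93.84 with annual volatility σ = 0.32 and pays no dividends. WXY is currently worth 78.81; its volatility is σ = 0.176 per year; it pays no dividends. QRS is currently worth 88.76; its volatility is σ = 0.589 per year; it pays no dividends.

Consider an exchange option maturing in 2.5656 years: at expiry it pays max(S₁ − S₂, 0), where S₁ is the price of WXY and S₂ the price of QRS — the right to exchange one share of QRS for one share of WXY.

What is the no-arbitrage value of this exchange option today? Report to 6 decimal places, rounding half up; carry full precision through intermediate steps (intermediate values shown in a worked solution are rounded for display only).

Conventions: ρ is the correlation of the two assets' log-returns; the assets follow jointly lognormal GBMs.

σ_eff = √(σ₁² + σ₂² − 2ρσ₁σ₂) = √(0.176² + 0.589² − 2·0.7727·0.176·0.589) = 0.466578
d₁ = (ln(S₁/S₂) + (q₂ − q₁ + σ_eff²/2)T) / (σ_eff√T) = (ln(78.81/88.76) + (0.0 − 0.0 + 0.108847)·2.5656) / 0.747340 = 0.214578
d₂ = d₁ − σ_eff√T = 0.214578 − 0.747340 = -0.532763
N(d₁) = 0.584952,  N(d₂) = 0.297099
V = S₁·e^{−q₁T}·N(d₁) − S₂·e^{−q₂T}·N(d₂) = 46.100042 − 26.370504 = 19.729538
Key observation: the rate r is irrelevant here: denominating values in QRS turns the exchange into a ratio option on S₁/S₂, and discounting at r drops out.

exchange price = 19.729538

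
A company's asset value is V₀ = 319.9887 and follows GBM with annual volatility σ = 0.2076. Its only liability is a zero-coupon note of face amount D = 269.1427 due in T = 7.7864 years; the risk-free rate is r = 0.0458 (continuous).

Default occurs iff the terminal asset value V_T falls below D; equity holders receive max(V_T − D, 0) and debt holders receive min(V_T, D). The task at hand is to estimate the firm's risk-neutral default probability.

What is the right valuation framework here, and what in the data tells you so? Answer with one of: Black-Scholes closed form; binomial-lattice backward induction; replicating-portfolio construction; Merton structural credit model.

framework: Merton structural credit model

Key observation: assets follow a GBM and default happens iff V_T < 269.1427; valuing claims on that split (equity as a call, risky debt as the residual) is the structural model's definition.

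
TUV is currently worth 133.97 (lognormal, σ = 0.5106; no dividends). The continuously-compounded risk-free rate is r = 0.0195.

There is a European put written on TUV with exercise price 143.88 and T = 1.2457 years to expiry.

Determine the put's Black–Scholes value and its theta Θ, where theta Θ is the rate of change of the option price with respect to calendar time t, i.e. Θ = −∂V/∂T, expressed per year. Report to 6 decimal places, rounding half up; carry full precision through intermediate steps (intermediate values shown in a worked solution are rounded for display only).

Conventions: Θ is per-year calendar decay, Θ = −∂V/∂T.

σ√T = 0.5106·√1.2457 = 0.569885
d₁ = (ln(S/K) + (r+σ²/2)T) / (σ√T) = (ln(133.97/143.88) + (0.0195+0.5106²/2)·1.2457) / 0.569885 = (-0.071364 + 0.186676) / 0.569885 = 0.202343
d₂ = d₁ − σ√T = 0.202343 − 0.569885 = -0.367543
e^{−rT} = 0.976002
N(−d₁) = 0.419824,  N(−d₂) = 0.643393
Put price V = K·e^{−rT}·N(−d₂) − S·N(−d₁) = 90.349798 − 56.243879 = 34.105918
φ(d₁) = (1/√(2π))·e^{−d₁²/2} = 0.390858
Θ = −S·φ(d₁)·σ/(2√T) + r·K·e^{−rT}·N(−d₂) = −11.977637 + 1.761821 = -10.215816

price = 34.105918
Θ = -10.215816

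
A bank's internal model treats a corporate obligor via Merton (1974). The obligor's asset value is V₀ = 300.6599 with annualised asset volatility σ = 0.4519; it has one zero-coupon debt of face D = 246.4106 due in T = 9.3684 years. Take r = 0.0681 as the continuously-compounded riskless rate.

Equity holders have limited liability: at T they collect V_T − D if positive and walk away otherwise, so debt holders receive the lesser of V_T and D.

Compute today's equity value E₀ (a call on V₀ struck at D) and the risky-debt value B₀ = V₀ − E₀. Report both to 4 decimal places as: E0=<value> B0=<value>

E0=210.7749 B0=89.8850

Apply the equity-as-call identities (strike 246.4106, horizon 9.3684 years):
d₁ = [ln(V₀/D) + (r + σ²/2)T] / (σ√T)
   = [ln(300.6599/246.4106) + (0.0681 + 0.5·0.4519²)·9.3684] / (0.4519·√9.3684)
   = [0.198980 + 1.594565] / 1.383168 = 1.296694
d₂ = d₁ − σ√T = 1.296694 − 1.383168 = -0.086475
N(d₁) = 0.902632,  N(d₂) = 0.465545,  e^(−rT) = 0.528354
E₀ = V₀·N(d₁) − D·e^(−rT)·N(d₂)
   = 300.6599·0.902632 − 246.4106·0.528354·0.465545 = 210.774926
B₀ = V₀ − E₀ = 300.6599 − 210.774926 = 89.884974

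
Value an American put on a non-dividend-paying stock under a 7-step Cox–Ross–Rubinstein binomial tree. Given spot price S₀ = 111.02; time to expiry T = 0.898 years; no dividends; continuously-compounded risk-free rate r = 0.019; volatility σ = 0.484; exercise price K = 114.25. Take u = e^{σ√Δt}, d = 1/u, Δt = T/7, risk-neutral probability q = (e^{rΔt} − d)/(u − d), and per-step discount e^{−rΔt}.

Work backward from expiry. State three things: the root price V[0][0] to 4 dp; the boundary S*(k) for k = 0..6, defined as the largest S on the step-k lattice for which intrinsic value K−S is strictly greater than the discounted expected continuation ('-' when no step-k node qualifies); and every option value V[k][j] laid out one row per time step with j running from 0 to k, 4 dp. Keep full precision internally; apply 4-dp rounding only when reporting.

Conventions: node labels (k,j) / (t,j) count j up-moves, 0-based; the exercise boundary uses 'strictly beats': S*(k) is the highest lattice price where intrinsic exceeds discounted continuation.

price = 21.7770
boundary = - - - - 55.4950 65.9995 78.4924
tree:
21.7770
29.4402 13.0312
38.5259 19.0900 6.0944
48.5714 27.1138 9.9132 1.7112
58.7550 37.0524 15.7652 3.1990 0.0000
67.5876 48.2505 24.2998 5.9803 0.0000 0.0000
75.0144 58.7550 35.7576 11.1798 0.0000 0.0000 0.0000
81.2591 67.5876 48.2505 20.9000 0.0000 0.0000 0.0000 0.0000

params: Δt=0.12829 u=1.18929 d=0.84084 q=0.46377 e^(-rΔt)=0.99757
t_7 payoffs: 81.2591 67.5876 48.2505 20.9000 0.0000 0.0000 0.0000 0.0000
t_6: node(6,0) S=39.2356 payoff=75.0144 vs cont=74.7363 → 75.0144 [stop]  node(6,1) S=55.4950 payoff=58.7550 vs cont=58.4768 → 58.7550 [stop]  node(6,2) S=78.4924 payoff=35.7576 vs cont=35.4795 → 35.7576 [stop]  node(6,3) S=111.0200 payoff=3.2300 vs cont=11.1798 → 11.1798 [wait]  node(6,4) S=157.0272 payoff=0.0000 vs cont=0.0000 → 0.0000 [wait]  node(6,5) S=222.0999 payoff=0.0000 vs cont=0.0000 → 0.0000 [wait]  node(6,6) S=314.1391 payoff=0.0000 vs cont=0.0000 → 0.0000 [wait]  ⇒ S*(6)=78.4924
t_5: node(5,0) S=46.6624 payoff=67.5876 vs cont=67.3094 → 67.5876 [stop]  node(5,1) S=65.9995 payoff=48.2505 vs cont=47.9723 → 48.2505 [stop]  node(5,2) S=93.3500 payoff=20.9000 vs cont=24.2998 → 24.2998 [wait]  node(5,3) S=132.0347 payoff=0.0000 vs cont=5.9803 → 5.9803 [wait]  node(5,4) S=186.7504 payoff=0.0000 vs cont=0.0000 → 0.0000 [wait]  node(5,5) S=264.1406 payoff=0.0000 vs cont=0.0000 → 0.0000 [wait]  ⇒ S*(5)=65.9995
t_4: node(4,0) S=55.4950 payoff=58.7550 vs cont=58.4768 → 58.7550 [stop]  node(4,1) S=78.4924 payoff=35.7576 vs cont=37.0524 → 37.0524 [wait]  node(4,2) S=111.0200 payoff=3.2300 vs cont=15.7652 → 15.7652 [wait]  node(4,3) S=157.0272 payoff=0.0000 vs cont=3.1990 → 3.1990 [wait]  node(4,4) S=222.0999 payoff=0.0000 vs cont=0.0000 → 0.0000 [wait]  ⇒ S*(4)=55.4950
t_3: node(3,0) S=65.9995 payoff=48.2505 vs cont=48.5714 → 48.5714 [wait]  node(3,1) S=93.3500 payoff=20.9000 vs cont=27.1138 → 27.1138 [wait]  node(3,2) S=132.0347 payoff=0.0000 vs cont=9.9132 → 9.9132 [wait]  node(3,3) S=186.7504 payoff=0.0000 vs cont=1.7112 → 1.7112 [wait]  ⇒ S*(3)=-
t_2: node(2,0) S=78.4924 payoff=35.7576 vs cont=38.5259 → 38.5259 [wait]  node(2,1) S=111.0200 payoff=3.2300 vs cont=19.0900 → 19.0900 [wait]  node(2,2) S=157.0272 payoff=0.0000 vs cont=6.0944 → 6.0944 [wait]  ⇒ S*(2)=-
t_1: node(1,0) S=93.3500 payoff=20.9000 vs cont=29.4402 → 29.4402 [wait]  node(1,1) S=132.0347 payoff=0.0000 vs cont=13.0312 → 13.0312 [wait]  ⇒ S*(1)=-
t_0: node(0,0) S=111.0200 payoff=3.2300 vs cont=21.7770 → 21.7770 [wait]  ⇒ S*(0)=-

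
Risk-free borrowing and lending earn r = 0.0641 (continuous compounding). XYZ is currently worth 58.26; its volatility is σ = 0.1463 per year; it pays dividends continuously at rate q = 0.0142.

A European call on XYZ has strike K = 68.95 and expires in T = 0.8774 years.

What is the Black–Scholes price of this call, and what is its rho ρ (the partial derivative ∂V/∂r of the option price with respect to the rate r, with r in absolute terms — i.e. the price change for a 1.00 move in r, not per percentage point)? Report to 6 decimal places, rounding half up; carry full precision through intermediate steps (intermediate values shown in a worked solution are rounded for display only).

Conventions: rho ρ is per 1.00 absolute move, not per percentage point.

price = 0.826551
ρ = 9.375879

σ√T = 0.1463·√0.8774 = 0.137039
d₁ = (ln(S/K) + (r−q+σ²/2)T) / (σ√T) = (ln(58.26/68.95) + (0.0641−0.0142+0.1463²/2)·0.8774) / 0.137039 = (-0.168466 + 0.053172) / 0.137039 = -0.841323
d₂ = d₁ − σ√T = -0.841323 − 0.137039 = -0.978362
e^{−rT} = 0.945311
e^{−qT} = 0.987618
N(d₁) = 0.200083,  N(d₂) = 0.163948
Call price V = S·e^{−qT}·N(d₁) − K·e^{−rT}·N(d₂) = 11.512531 − 10.685980 = 0.826551
ρ = K·T·e^{−rT}·N(d₂) = 9.375879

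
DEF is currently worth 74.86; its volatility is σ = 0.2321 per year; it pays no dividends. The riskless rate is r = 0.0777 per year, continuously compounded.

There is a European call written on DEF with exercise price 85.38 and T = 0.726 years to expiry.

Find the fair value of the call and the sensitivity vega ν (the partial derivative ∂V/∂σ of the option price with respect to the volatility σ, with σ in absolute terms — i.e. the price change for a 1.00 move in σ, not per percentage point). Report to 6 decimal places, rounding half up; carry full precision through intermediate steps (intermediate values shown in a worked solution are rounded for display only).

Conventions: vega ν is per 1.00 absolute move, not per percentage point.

price = 3.642523
ν = 24.462976

σ√T = 0.2321·√0.726 = 0.197762
d₁ = (ln(S/K) + (r+σ²/2)T) / (σ√T) = (ln(74.86/85.38) + (0.0777+0.2321²/2)·0.726) / 0.197762 = (-0.131492 + 0.075965) / 0.197762 = -0.280777
d₂ = d₁ − σ√T = -0.280777 − 0.197762 = -0.478539
e^{−rT} = 0.945151
N(d₁) = 0.389441,  N(d₂) = 0.316133
Call price V = S·N(d₁) − K·e^{−rT}·N(d₂) = 29.153544 − 25.511020 = 3.642523
φ(d₁) = (1/√(2π))·e^{−d₁²/2} = 0.383523
ν = S·φ(d₁)·√T = 24.462976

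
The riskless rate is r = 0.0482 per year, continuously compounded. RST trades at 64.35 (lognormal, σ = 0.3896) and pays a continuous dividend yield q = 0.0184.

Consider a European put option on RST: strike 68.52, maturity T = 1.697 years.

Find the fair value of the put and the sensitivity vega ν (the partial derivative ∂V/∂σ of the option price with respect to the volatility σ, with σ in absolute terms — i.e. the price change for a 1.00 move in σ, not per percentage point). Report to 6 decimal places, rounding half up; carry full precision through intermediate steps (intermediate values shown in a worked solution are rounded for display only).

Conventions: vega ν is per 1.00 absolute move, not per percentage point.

σ√T = 0.3896·√1.697 = 0.507528
d₁ = (ln(S/K) + (r−q+σ²/2)T) / (σ√T) = (ln(64.35/68.52) + (0.0482−0.0184+0.3896²/2)·1.697) / 0.507528 = (-0.062789 + 0.179363) / 0.507528 = 0.229690
d₂ = d₁ − σ√T = 0.229690 − 0.507528 = -0.277838
e^{−rT} = 0.921460
e^{−qT} = 0.969258
N(−d₁) = 0.409166,  N(−d₂) = 0.609432
Put price V = K·e^{−rT}·N(−d₂) − S·e^{−qT}·N(−d₁) = 38.478576 − 25.520410 = 12.958166
φ(d₁) = (1/√(2π))·e^{−d₁²/2} = 0.388556
ν = S·e^{−qT}·φ(d₁)·√T = 31.570585

price = 12.958166
ν = 31.570585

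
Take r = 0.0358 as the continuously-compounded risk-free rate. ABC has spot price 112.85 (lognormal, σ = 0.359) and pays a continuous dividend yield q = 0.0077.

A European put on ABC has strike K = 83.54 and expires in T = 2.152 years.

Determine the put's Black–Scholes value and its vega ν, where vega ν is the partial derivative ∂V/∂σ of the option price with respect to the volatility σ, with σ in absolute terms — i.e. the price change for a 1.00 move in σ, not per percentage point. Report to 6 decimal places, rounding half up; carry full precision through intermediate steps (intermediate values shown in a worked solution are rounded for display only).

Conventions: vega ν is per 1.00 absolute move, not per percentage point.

price = 7.003005
ν = 41.399663

σ√T = 0.359·√2.152 = 0.526642
d₁ = (ln(S/K) + (r−q+σ²/2)T) / (σ√T) = (ln(112.85/83.54) + (0.0358−0.0077+0.359²/2)·2.152) / 0.526642 = (0.300734 + 0.199147) / 0.526642 = 0.949186
d₂ = d₁ − σ√T = 0.949186 − 0.526642 = 0.422543
e^{−rT} = 0.925851
e^{−qT} = 0.983566
N(−d₁) = 0.171263,  N(−d₂) = 0.336314
Put price V = K·e^{−rT}·N(−d₂) − S·e^{−qT}·N(−d₁) = 26.012430 − 19.009425 = 7.003005
φ(d₁) = (1/√(2π))·e^{−d₁²/2} = 0.254256
ν = S·e^{−qT}·φ(d₁)·√T = 41.399663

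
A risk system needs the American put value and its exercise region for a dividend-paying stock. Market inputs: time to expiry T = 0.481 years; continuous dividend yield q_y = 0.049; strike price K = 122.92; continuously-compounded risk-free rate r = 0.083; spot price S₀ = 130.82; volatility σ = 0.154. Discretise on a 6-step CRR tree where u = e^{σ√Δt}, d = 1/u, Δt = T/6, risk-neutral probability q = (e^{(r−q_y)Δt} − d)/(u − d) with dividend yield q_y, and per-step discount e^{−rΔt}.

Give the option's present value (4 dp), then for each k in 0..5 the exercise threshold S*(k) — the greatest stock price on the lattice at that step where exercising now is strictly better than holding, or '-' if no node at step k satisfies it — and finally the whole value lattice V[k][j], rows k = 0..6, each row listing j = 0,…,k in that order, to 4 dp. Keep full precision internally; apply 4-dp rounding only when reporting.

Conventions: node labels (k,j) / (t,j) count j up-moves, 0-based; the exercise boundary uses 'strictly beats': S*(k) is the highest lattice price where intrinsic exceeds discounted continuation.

price = 1.9555
boundary = - - - - 109.8823 114.7795
tree:
1.9555
3.2997 0.7417
5.4202 1.3877 0.1559
8.6016 2.5577 0.3271 0.0000
13.0377 4.6234 0.6866 0.0000 0.0000
17.7260 8.1405 1.4412 0.0000 0.0000 0.0000
22.2142 13.0377 3.0250 0.0000 0.0000 0.0000 0.0000

Δt=0.08017, u=1.04457, d=0.95733, q=0.52039, disc=e^(-rΔt)=0.99337
k=6 terminal: V=max(K-S,0) → 22.2142 13.0377 3.0250 0.0000 0.0000 0.0000 0.0000
k=5: j=0 S=105.1940 intr=17.7260 cont=17.3232 V=17.7260[EX]; j=1 S=114.7795 intr=8.1405 cont=7.7753 V=8.1405[EX]; j=2 S=125.2384 intr=0.0000 cont=1.4412 V=1.4412[hold]; j=3 S=136.6503 intr=0.0000 cont=0.0000 V=0.0000[hold]; j=4 S=149.1022 intr=0.0000 cont=0.0000 V=0.0000[hold]; j=5 S=162.6886 intr=0.0000 cont=0.0000 V=0.0000[hold]  S*(5)=114.7795
k=4: j=0 S=109.8823 intr=13.0377 cont=12.6533 V=13.0377[EX]; j=1 S=119.8950 intr=3.0250 cont=4.6234 V=4.6234[hold]; j=2 S=130.8200 intr=0.0000 cont=0.6866 V=0.6866[hold]; j=3 S=142.7405 intr=0.0000 cont=0.0000 V=0.0000[hold]; j=4 S=155.7473 intr=0.0000 cont=0.0000 V=0.0000[hold]  S*(4)=109.8823
k=3: j=0 S=114.7795 intr=8.1405 cont=8.6016 V=8.6016[hold]; j=1 S=125.2384 intr=0.0000 cont=2.5577 V=2.5577[hold]; j=2 S=136.6503 intr=0.0000 cont=0.3271 V=0.3271[hold]; j=3 S=149.1022 intr=0.0000 cont=0.0000 V=0.0000[hold]  S*(3)=-
k=2: j=0 S=119.8950 intr=3.0250 cont=5.4202 V=5.4202[hold]; j=1 S=130.8200 intr=0.0000 cont=1.3877 V=1.3877[hold]; j=2 S=142.7405 intr=0.0000 cont=0.1559 V=0.1559[hold]  S*(2)=-
k=1: j=0 S=125.2384 intr=0.0000 cont=3.2997 V=3.2997[hold]; j=1 S=136.6503 intr=0.0000 cont=0.7417 V=0.7417[hold]  S*(1)=-
k=0: j=0 S=130.8200 intr=0.0000 cont=1.9555 V=1.9555[hold]  S*(0)=-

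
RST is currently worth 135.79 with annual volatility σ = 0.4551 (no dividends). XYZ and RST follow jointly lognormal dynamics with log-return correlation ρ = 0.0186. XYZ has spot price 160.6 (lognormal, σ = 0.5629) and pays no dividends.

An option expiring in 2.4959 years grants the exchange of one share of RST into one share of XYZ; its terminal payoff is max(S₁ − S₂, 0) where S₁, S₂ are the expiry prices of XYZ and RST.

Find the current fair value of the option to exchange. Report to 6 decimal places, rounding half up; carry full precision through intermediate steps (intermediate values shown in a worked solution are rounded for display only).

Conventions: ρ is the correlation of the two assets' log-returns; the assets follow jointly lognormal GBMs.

exchange price = 76.602225

σ_eff = √(σ₁² + σ₂² − 2ρσ₁σ₂) = √(0.5629² + 0.4551² − 2·0.0186·0.5629·0.4551) = 0.717247
d₁ = (ln(S₁/S₂) + (q₂ − q₁ + σ_eff²/2)T) / (σ_eff√T) = (ln(160.6/135.79) + (0.0 − 0.0 + 0.257221)·2.4959) / 1.133136 = 0.714659
d₂ = d₁ − σ_eff√T = 0.714659 − 1.133136 = -0.418477
N(d₁) = 0.762590,  N(d₂) = 0.337799
V = S₁·e^{−q₁T}·N(d₁) − S₂·e^{−q₂T}·N(d₂) = 122.471973 − 45.869749 = 76.602225
Key observation: the rate r is irrelevant here: denominating values in RST turns the exchange into a ratio option on S₁/S₂, and discounting at r drops out.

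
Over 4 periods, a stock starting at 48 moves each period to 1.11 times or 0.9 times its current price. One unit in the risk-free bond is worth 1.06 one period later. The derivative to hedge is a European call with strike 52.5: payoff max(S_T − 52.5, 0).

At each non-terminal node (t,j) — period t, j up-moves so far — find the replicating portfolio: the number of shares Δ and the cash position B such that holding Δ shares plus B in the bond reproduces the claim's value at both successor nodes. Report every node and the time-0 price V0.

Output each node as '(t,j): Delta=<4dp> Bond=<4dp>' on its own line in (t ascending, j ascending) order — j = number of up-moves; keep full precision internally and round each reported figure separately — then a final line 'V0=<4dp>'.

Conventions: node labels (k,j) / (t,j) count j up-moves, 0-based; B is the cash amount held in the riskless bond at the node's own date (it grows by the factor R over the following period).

The replicating-portfolio and risk-neutral prices coincide; use p* = (1.06−0.9)/(1.11−0.9) = 0.7619 for the latter.
Expiry values: V(4,0)=0.0000, V(4,1)=0.0000, V(4,2)=0.0000, V(4,3)=6.5817, V(4,4)=20.3674
(3,0): S=34.9920. Δ = (V_up−V_dn)/(S_up−S_dn) = (0.0000−0.0000)/(38.8411−31.4928) = 0.0000. V = [p*·0.0000 + (1−p*)·0.0000]/1.06 = 0.0000. B = V − Δ·S = 0.0000.
(3,1): S=43.1568. Δ = (V_up−V_dn)/(S_up−S_dn) = (0.0000−0.0000)/(47.9040−38.8411) = 0.0000. V = [p*·0.0000 + (1−p*)·0.0000]/1.06 = 0.0000. B = V − Δ·S = 0.0000.
(3,2): S=53.2267. Δ = (V_up−V_dn)/(S_up−S_dn) = (6.5817−0.0000)/(59.0817−47.9040) = 0.5888. V = [p*·6.5817 + (1−p*)·0.0000]/1.06 = 4.7308. B = V − Δ·S = -26.6105.
(3,3): S=65.6463. Δ = (V_up−V_dn)/(S_up−S_dn) = (20.3674−6.5817)/(72.8674−59.0817) = 1.0000. V = [p*·20.3674 + (1−p*)·6.5817]/1.06 = 16.1180. B = V − Δ·S = -49.5283.
(2,0): S=38.8800. Δ = (V_up−V_dn)/(S_up−S_dn) = (0.0000−0.0000)/(43.1568−34.9920) = 0.0000. V = [p*·0.0000 + (1−p*)·0.0000]/1.06 = 0.0000. B = V − Δ·S = 0.0000.
(2,1): S=47.9520. Δ = (V_up−V_dn)/(S_up−S_dn) = (4.7308−0.0000)/(53.2267−43.1568) = 0.4698. V = [p*·4.7308 + (1−p*)·0.0000]/1.06 = 3.4004. B = V − Δ·S = -19.1270.
(2,2): S=59.1408. Δ = (V_up−V_dn)/(S_up−S_dn) = (16.1180−4.7308)/(65.6463−53.2267) = 0.9169. V = [p*·16.1180 + (1−p*)·4.7308]/1.06 = 12.6479. B = V − Δ·S = -41.5771.
(1,0): S=43.2000. Δ = (V_up−V_dn)/(S_up−S_dn) = (3.4004−0.0000)/(47.9520−38.8800) = 0.3748. V = [p*·3.4004 + (1−p*)·0.0000]/1.06 = 2.4441. B = V − Δ·S = -13.7481.
(1,1): S=53.2800. Δ = (V_up−V_dn)/(S_up−S_dn) = (12.6479−3.4004)/(59.1408−47.9520) = 0.8265. V = [p*·12.6479 + (1−p*)·3.4004]/1.06 = 9.8548. B = V − Δ·S = -34.1810.
(0,0): S=48.0000. Δ = (V_up−V_dn)/(S_up−S_dn) = (9.8548−2.4441)/(53.2800−43.2000) = 0.7352. V = [p*·9.8548 + (1−p*)·2.4441]/1.06 = 7.6324. B = V − Δ·S = -27.6566.
Sanity check at the root: Δ(0,0)·S0 + B(0,0) reproduces V0 = 7.6324.

(0,0): Delta=0.7352 Bond=-27.6566
(1,0): Delta=0.3748 Bond=-13.7481
(1,1): Delta=0.8265 Bond=-34.1810
(2,0): Delta=0.0000 Bond=0.0000
(2,1): Delta=0.4698 Bond=-19.1270
(2,2): Delta=0.9169 Bond=-41.5771
(3,0): Delta=0.0000 Bond=0.0000
(3,1): Delta=0.0000 Bond=0.0000
(3,2): Delta=0.5888 Bond=-26.6105
(3,3): Delta=1.0000 Bond=-49.5283
V0=7.6324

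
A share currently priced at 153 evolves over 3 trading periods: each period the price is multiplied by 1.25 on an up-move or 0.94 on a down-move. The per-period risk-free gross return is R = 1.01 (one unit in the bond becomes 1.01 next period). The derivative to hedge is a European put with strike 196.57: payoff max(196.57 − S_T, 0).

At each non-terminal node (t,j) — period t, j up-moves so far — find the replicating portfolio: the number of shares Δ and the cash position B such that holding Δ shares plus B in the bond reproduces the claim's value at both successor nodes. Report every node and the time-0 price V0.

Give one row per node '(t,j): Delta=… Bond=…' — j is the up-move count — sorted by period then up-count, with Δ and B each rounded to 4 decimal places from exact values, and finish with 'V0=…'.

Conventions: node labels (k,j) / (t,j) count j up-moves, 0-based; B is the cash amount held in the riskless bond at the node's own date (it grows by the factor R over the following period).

The replicating-portfolio and risk-neutral prices coincide; use p* = (1.01−0.94)/(1.25−0.94) = 0.2258 for the latter.
Expiry values: V(3,0)=69.4906, V(3,1)=27.5815, V(3,2)=0.0000, V(3,3)=0.0000
(2,0): S=135.1908. Δ = (V_up−V_dn)/(S_up−S_dn) = (27.5815−69.4906)/(168.9885−127.0794) = -1.0000. V = [p*·27.5815 + (1−p*)·69.4906]/1.01 = 59.4330. B = V − Δ·S = 194.6238.
(2,1): S=179.7750. Δ = (V_up−V_dn)/(S_up−S_dn) = (0.0000−27.5815)/(224.7187−168.9885) = -0.4949. V = [p*·0.0000 + (1−p*)·27.5815]/1.01 = 21.1420. B = V − Δ·S = 110.1146.
(2,2): S=239.0625. Δ = (V_up−V_dn)/(S_up−S_dn) = (0.0000−0.0000)/(298.8281−224.7188) = 0.0000. V = [p*·0.0000 + (1−p*)·0.0000]/1.01 = 0.0000. B = V − Δ·S = 0.0000.
(1,0): S=143.8200. Δ = (V_up−V_dn)/(S_up−S_dn) = (21.1420−59.4330)/(179.7750−135.1908) = -0.8588. V = [p*·21.1420 + (1−p*)·59.4330]/1.01 = 50.2838. B = V − Δ·S = 173.8030.
(1,1): S=191.2500. Δ = (V_up−V_dn)/(S_up−S_dn) = (0.0000−21.1420)/(239.0625−179.7750) = -0.3566. V = [p*·0.0000 + (1−p*)·21.1420]/1.01 = 16.2059. B = V − Δ·S = 84.4059.
(0,0): S=153.0000. Δ = (V_up−V_dn)/(S_up−S_dn) = (16.2059−50.2838)/(191.2500−143.8200) = -0.7185. V = [p*·16.2059 + (1−p*)·50.2838]/1.01 = 42.1671. B = V − Δ·S = 152.0956.
Verification: the root portfolio costs Δ(0,0)·S0 + B(0,0) = 42.1671, matching V0.

(0,0): Delta=-0.7185 Bond=152.0956
(1,0): Delta=-0.8588 Bond=173.8030
(1,1): Delta=-0.3566 Bond=84.4059
(2,0): Delta=-1.0000 Bond=194.6238
(2,1): Delta=-0.4949 Bond=110.1146
(2,2): Delta=0.0000 Bond=0.0000
V0=42.1671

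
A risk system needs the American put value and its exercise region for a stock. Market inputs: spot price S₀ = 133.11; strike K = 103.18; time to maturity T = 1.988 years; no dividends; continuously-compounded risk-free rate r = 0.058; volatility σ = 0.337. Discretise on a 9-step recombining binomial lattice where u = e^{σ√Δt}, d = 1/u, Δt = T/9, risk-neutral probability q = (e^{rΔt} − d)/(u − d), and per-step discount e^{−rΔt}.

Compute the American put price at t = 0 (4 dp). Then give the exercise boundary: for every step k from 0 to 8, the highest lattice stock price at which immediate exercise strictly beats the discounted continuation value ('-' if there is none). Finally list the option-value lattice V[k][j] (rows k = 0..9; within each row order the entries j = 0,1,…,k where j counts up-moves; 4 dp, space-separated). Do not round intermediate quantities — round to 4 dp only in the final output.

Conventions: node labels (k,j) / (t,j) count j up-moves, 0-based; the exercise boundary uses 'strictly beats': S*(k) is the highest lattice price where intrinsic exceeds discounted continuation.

price = 7.0720
boundary = - - - - 70.6425 60.2948 70.6425 60.2948 70.6425
tree:
7.0720
10.8193 3.5219
16.1259 5.8128 1.3310
23.3150 9.3810 2.4088 0.2918
32.5375 14.7301 4.2951 0.5923 0.0000
42.8852 22.3590 7.5115 1.2023 0.0000 0.0000
51.7172 32.5375 12.7973 2.4405 0.0000 0.0000 0.0000
59.2554 42.8852 21.0032 4.9541 0.0000 0.0000 0.0000 0.0000
65.6895 51.7172 32.5375 10.0565 0.0000 0.0000 0.0000 0.0000 0.0000
71.1811 59.2554 42.8852 20.4140 0.0000 0.0000 0.0000 0.0000 0.0000 0.0000

Δt=0.22089  u=1.17162  d=0.85352  q=0.50102  discount=0.98727
step 9 (expiry): payoffs max(K−S,0) = 71.1811 59.2554 42.8852 20.4140 0.0000 0.0000 0.0000 0.0000 0.0000 0.0000
step 8: (k=8,j=0): S=37.4905, K−S=65.6895, hold=64.3760 ⇒ V=65.6895 exercise | (k=8,j=1): S=51.4628, K−S=51.7172, hold=50.4037 ⇒ V=51.7172 exercise | (k=8,j=2): S=70.6425, K−S=32.5375, hold=31.2240 ⇒ V=32.5375 exercise | (k=8,j=3): S=96.9702, K−S=6.2098, hold=10.0565 ⇒ V=10.0565 continue | (k=8,j=4): S=133.1100, K−S=0.0000, hold=0.0000 ⇒ V=0.0000 continue | (k=8,j=5): S=182.7187, K−S=0.0000, hold=0.0000 ⇒ V=0.0000 continue | (k=8,j=6): S=250.8161, K−S=0.0000, hold=0.0000 ⇒ V=0.0000 continue | (k=8,j=7): S=344.2926, K−S=0.0000, hold=0.0000 ⇒ V=0.0000 continue | (k=8,j=8): S=472.6069, K−S=0.0000, hold=0.0000 ⇒ V=0.0000 continue  boundary S*=70.6425
step 7: (k=7,j=0): S=43.9246, K−S=59.2554, hold=57.9420 ⇒ V=59.2554 exercise | (k=7,j=1): S=60.2948, K−S=42.8852, hold=41.5717 ⇒ V=42.8852 exercise | (k=7,j=2): S=82.7660, K−S=20.4140, hold=21.0032 ⇒ V=21.0032 continue | (k=7,j=3): S=113.6121, K−S=0.0000, hold=4.9541 ⇒ V=4.9541 continue | (k=7,j=4): S=155.9541, K−S=0.0000, hold=0.0000 ⇒ V=0.0000 continue | (k=7,j=5): S=214.0766, K−S=0.0000, hold=0.0000 ⇒ V=0.0000 continue | (k=7,j=6): S=293.8607, K−S=0.0000, hold=0.0000 ⇒ V=0.0000 continue | (k=7,j=7): S=403.3796, K−S=0.0000, hold=0.0000 ⇒ V=0.0000 continue  boundary S*=60.2948
step 6: (k=6,j=0): S=51.4628, K−S=51.7172, hold=50.4037 ⇒ V=51.7172 exercise | (k=6,j=1): S=70.6425, K−S=32.5375, hold=31.5155 ⇒ V=32.5375 exercise | (k=6,j=2): S=96.9702, K−S=6.2098, hold=12.7973 ⇒ V=12.7973 continue | (k=6,j=3): S=133.1100, K−S=0.0000, hold=2.4405 ⇒ V=2.4405 continue | (k=6,j=4): S=182.7187, K−S=0.0000, hold=0.0000 ⇒ V=0.0000 continue | (k=6,j=5): S=250.8161, K−S=0.0000, hold=0.0000 ⇒ V=0.0000 continue | (k=6,j=6): S=344.2926, K−S=0.0000, hold=0.0000 ⇒ V=0.0000 continue  boundary S*=70.6425
step 5: (k=5,j=0): S=60.2948, K−S=42.8852, hold=41.5717 ⇒ V=42.8852 exercise | (k=5,j=1): S=82.7660, K−S=20.4140, hold=22.3590 ⇒ V=22.3590 continue | (k=5,j=2): S=113.6121, K−S=0.0000, hold=7.5115 ⇒ V=7.5115 continue | (k=5,j=3): S=155.9541, K−S=0.0000, hold=1.2023 ⇒ V=1.2023 continue | (k=5,j=4): S=214.0766, K−S=0.0000, hold=0.0000 ⇒ V=0.0000 continue | (k=5,j=5): S=293.8607, K−S=0.0000, hold=0.0000 ⇒ V=0.0000 continue  boundary S*=60.2948
step 4: (k=4,j=0): S=70.6425, K−S=32.5375, hold=32.1861 ⇒ V=32.5375 exercise | (k=4,j=1): S=96.9702, K−S=6.2098, hold=14.7301 ⇒ V=14.7301 continue | (k=4,j=2): S=133.1100, K−S=0.0000, hold=4.2951 ⇒ V=4.2951 continue | (k=4,j=3): S=182.7187, K−S=0.0000, hold=0.5923 ⇒ V=0.5923 continue | (k=4,j=4): S=250.8161, K−S=0.0000, hold=0.0000 ⇒ V=0.0000 continue  boundary S*=70.6425
step 3: (k=3,j=0): S=82.7660, K−S=20.4140, hold=23.3150 ⇒ V=23.3150 continue | (k=3,j=1): S=113.6121, K−S=0.0000, hold=9.3810 ⇒ V=9.3810 continue | (k=3,j=2): S=155.9541, K−S=0.0000, hold=2.4088 ⇒ V=2.4088 continue | (k=3,j=3): S=214.0766, K−S=0.0000, hold=0.2918 ⇒ V=0.2918 continue  boundary S*=-
step 2: (k=2,j=0): S=96.9702, K−S=6.2098, hold=16.1259 ⇒ V=16.1259 continue | (k=2,j=1): S=133.1100, K−S=0.0000, hold=5.8128 ⇒ V=5.8128 continue | (k=2,j=2): S=182.7187, K−S=0.0000, hold=1.3310 ⇒ V=1.3310 continue  boundary S*=-
step 1: (k=1,j=0): S=113.6121, K−S=0.0000, hold=10.8193 ⇒ V=10.8193 continue | (k=1,j=1): S=155.9541, K−S=0.0000, hold=3.5219 ⇒ V=3.5219 continue  boundary S*=-
step 0: (k=0,j=0): S=133.1100, K−S=0.0000, hold=7.0720 ⇒ V=7.0720 continue  boundary S*=-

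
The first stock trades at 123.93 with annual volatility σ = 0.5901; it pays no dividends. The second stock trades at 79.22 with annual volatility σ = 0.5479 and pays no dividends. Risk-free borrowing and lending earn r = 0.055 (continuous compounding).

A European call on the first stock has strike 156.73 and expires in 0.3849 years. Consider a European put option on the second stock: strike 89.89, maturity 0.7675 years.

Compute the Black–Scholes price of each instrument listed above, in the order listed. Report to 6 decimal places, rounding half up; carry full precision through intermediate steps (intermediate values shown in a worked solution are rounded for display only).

[the first stock call K=156.73]
σ√T = 0.5901·√0.3849 = 0.366100
d₁ = (ln(S/K) + (r+σ²/2)T) / (σ√T) = (ln(123.93/156.73) + (0.055+0.5901²/2)·0.3849) / 0.366100 = (-0.234808 + 0.088184) / 0.366100 = -0.400502
d₂ = d₁ − σ√T = -0.400502 − 0.366100 = -0.766602
e^{−rT} = 0.979053
N(d₁) = 0.344394,  N(d₂) = 0.221659
price = S·N(d₁) − K·e^{−rT}·N(d₂) = 42.680687 − 34.012936 = 8.667751
[the second stock put K=89.89]
σ√T = 0.5479·√0.7675 = 0.479999
d₁ = (ln(S/K) + (r+σ²/2)T) / (σ√T) = (ln(79.22/89.89) + (0.055+0.5479²/2)·0.7675) / 0.479999 = (-0.126358 + 0.157412) / 0.479999 = 0.064696
d₂ = d₁ − σ√T = 0.064696 − 0.479999 = -0.415303
e^{−rT} = 0.958666
N(−d₁) = 0.474208,  N(−d₂) = 0.661040
price = K·e^{−rT}·N(−d₂) − S·N(−d₁) = 56.964775 − 37.566748 = 19.398027

price(the first stock call K=156.73) = 8.667751
price(the second stock put K=89.89) = 19.398027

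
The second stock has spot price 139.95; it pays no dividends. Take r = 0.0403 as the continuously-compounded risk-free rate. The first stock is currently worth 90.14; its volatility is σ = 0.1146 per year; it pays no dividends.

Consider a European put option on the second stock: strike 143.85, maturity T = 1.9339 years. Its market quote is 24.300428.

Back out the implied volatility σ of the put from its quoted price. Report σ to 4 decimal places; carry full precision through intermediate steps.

At σ = 0.3686 the Black–Scholes value reproduces the quote:
σ√T = 0.3686·√1.9339 = 0.512593
d₁ = (ln(S/K) + (r+σ²/2)T) / (σ√T) = (ln(139.95/143.85) + (0.0403+0.3686²/2)·1.9339) / 0.512593 = (-0.027486 + 0.209312) / 0.512593 = 0.354718
d₂ = d₁ − σ√T = 0.354718 − 0.512593 = -0.157874
e^{−rT} = 0.925023
N(−d₁) = 0.361400,  N(−d₂) = 0.562722
V = K·e^{−rT}·N(−d₂) − S·N(−d₁) = 74.878412 − 50.577984 = 24.300428 (matching the quote); vega is positive throughout, so no other σ reproduces this price

sigma = 0.3686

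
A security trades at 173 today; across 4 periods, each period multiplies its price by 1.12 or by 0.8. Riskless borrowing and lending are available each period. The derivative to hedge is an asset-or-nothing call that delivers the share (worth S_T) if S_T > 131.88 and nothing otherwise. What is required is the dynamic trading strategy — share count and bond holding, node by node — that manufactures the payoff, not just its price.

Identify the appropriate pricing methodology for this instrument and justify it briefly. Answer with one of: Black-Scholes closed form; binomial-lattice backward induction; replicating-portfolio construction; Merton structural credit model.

Key observation: since the answer must list Δ and B at each node of the 1.12/0.8 lattice on 173, the replicating-portfolio method — solving the two-state system at every node — is the one that applies.

framework: replicating-portfolio construction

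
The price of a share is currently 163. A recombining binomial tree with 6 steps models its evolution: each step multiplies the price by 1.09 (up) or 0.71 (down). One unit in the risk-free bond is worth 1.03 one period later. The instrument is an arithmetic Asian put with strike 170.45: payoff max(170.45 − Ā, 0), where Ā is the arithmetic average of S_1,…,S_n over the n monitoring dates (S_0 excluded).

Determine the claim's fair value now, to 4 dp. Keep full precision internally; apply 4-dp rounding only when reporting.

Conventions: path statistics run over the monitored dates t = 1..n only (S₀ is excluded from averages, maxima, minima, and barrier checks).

Risk-neutral up-probability p* = (R−d)/(u−d) = (1.03−0.71)/(1.09−0.71) = 0.8421; the claim prices as the p*-weighted sum of path payoffs discounted by R^6.
Enumerate all 2^6 = 64 price paths (U = up ×1.09, D = down ×0.71); each path with k up-moves has probability p*^k·(1−p*)^(6−k).
DDDDDD: Ā=57.9914, payoff=112.4586, prob=0.000015
UDDDDD: Ā=89.0290, payoff=81.4210, prob=0.000083
DUDDDD: Ā=78.7056, payoff=91.7444, prob=0.000083
UUDDDD: Ā=120.8298, payoff=49.6202, prob=0.000441
DDUDDD: Ā=71.3761, payoff=99.0739, prob=0.000083
UDUDDD: Ā=109.5774, payoff=60.8726, prob=0.000441
DUUDDD: Ā=99.2540, payoff=71.1960, prob=0.000441
UUUDDD: Ā=152.3759, payoff=18.0741, prob=0.002351
DDDUDD: Ā=66.1721, payoff=104.2779, prob=0.000083
UDDUDD: Ā=101.5881, payoff=68.8619, prob=0.000441
DUDUDD: Ā=91.2648, payoff=79.1852, prob=0.000441
UUDUDD: Ā=140.1107, payoff=30.3393, prob=0.002351
DDUUDD: Ā=83.9352, payoff=86.5148, prob=0.000441
UDUUDD: Ā=128.8583, payoff=41.5917, prob=0.002351
DUUUDD: Ā=118.5350, payoff=51.9150, prob=0.002351
UUUUDD: Ā=181.9762, payoff=0.0000, prob=0.012537
DDDDUD: Ā=62.4773, payoff=107.9727, prob=0.000083
UDDDUD: Ā=95.9158, payoff=74.5342, prob=0.000441
DUDDUD: Ā=85.5924, payoff=84.8576, prob=0.000441
UUDDUD: Ā=131.4025, payoff=39.0475, prob=0.002351
DDUDUD: Ā=78.2629, payoff=92.1871, prob=0.000441
UDUDUD: Ā=120.1501, payoff=50.2999, prob=0.002351
DUUDUD: Ā=109.8267, payoff=60.6233, prob=0.002351
UUUDUD: Ā=168.6072, payoff=1.8428, prob=0.012537
DDDUUD: Ā=73.0589, payoff=97.3911, prob=0.000441
UDDUUD: Ā=112.1608, payoff=58.2892, prob=0.002351
DUDUUD: Ā=101.8375, payoff=68.6125, prob=0.002351
UUDUUD: Ā=156.3421, payoff=14.1079, prob=0.012537
DDUUUD: Ā=94.5079, payoff=75.9421, prob=0.002351
UDUUUD: Ā=145.0896, payoff=25.3604, prob=0.012537
DUUUUD: Ā=134.7663, payoff=35.6837, prob=0.012537
UUUUUD: Ā=206.8947, payoff=0.0000, prob=0.066865
DDDDDU: Ā=59.8539, payoff=110.5961, prob=0.000083
UDDDDU: Ā=91.8884, payoff=78.5616, prob=0.000441
DUDDDU: Ā=81.5651, payoff=88.8849, prob=0.000441
UUDDDU: Ā=125.2196, payoff=45.2304, prob=0.002351
DDUDDU: Ā=74.2355, payoff=96.2145, prob=0.000441
UDUDDU: Ā=113.9672, payoff=56.4828, prob=0.002351
DUUDDU: Ā=103.6439, payoff=66.8061, prob=0.002351
UUUDDU: Ā=159.1152, payoff=11.3348, prob=0.012537
DDDUDU: Ā=69.0315, payoff=101.4185, prob=0.000441
UDDUDU: Ā=105.9780, payoff=64.4720, prob=0.002351
DUDUDU: Ā=95.6546, payoff=74.7954, prob=0.002351
UUDUDU: Ā=146.8501, payoff=23.5999, prob=0.012537
DDUUDU: Ā=88.3251, payoff=82.1249, prob=0.002351
UDUUDU: Ā=135.5976, payoff=34.8524, prob=0.012537
DUUUDU: Ā=125.2743, payoff=45.1757, prob=0.012537
UUUUDU: Ā=192.3225, payoff=0.0000, prob=0.066865
DDDDUU: Ā=65.3367, payoff=105.1133, prob=0.000441
UDDDUU: Ā=100.3056, payoff=70.1444, prob=0.002351
DUDDUU: Ā=89.9823, payoff=80.4677, prob=0.002351
UUDDUU: Ā=138.1418, payoff=32.3082, prob=0.012537
DDUDUU: Ā=82.6527, payoff=87.7973, prob=0.002351
UDUDUU: Ā=126.8894, payoff=43.5606, prob=0.012537
DUUDUU: Ā=116.5660, payoff=53.8840, prob=0.012537
UUUDUU: Ā=178.9535, payoff=0.0000, prob=0.066865
DDDUUU: Ā=77.4487, payoff=93.0013, prob=0.002351
UDDUUU: Ā=118.9001, payoff=51.5499, prob=0.012537
DUDUUU: Ā=108.5768, payoff=61.8732, prob=0.012537
UUDUUU: Ā=166.6884, payoff=3.7616, prob=0.066865
DDUUUU: Ā=101.2472, payoff=69.2028, prob=0.012537
UDUUUU: Ā=155.4359, payoff=15.0141, prob=0.066865
DUUUUU: Ā=145.1126, payoff=25.3374, prob=0.066865
UUUUUU: Ā=222.7785, payoff=0.0000, prob=0.356614
Price = Σ prob·payoff / R^6 = 12.726658 / 1.194052 = 10.6584

price = 10.6584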